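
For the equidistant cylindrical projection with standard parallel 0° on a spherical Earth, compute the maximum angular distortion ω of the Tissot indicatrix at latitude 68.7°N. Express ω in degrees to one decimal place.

For the equirectangular projection with φ₀ = 0 (plate carrée), h = 1 along meridians and k = sec φ along parallels.
At 68.7°: h = 1.000, k = 2.753; principal scales a = 2.753, b = 1.000.
sin(ω/2) = (a − b)/(a + b) = 1.753/3.753 = 0.4671, so ω = 2 arcsin(0.4671) ≈ 55.7°.

55.7°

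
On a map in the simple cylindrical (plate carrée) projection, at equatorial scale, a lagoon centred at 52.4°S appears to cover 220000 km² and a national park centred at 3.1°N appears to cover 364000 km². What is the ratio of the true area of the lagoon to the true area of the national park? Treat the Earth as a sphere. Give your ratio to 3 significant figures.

0.369

On the plate carrée, areal scale = h·k = 1 × sec φ, so true area = apparent × cos φ.
True area of lagoon: 220000 × cos(52.4°) = 220000 × 0.6101 = 134200 km².
True area of national park: 364000 × cos(3.1°) = 364000 × 0.9985 = 363500 km².
Ratio = 134200 / 363500 ≈ 0.369.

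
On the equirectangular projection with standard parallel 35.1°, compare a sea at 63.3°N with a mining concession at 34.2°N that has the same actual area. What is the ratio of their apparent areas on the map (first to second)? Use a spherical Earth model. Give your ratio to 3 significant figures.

1.84

In the equirectangular projection with standard parallel φ₀ = 35.1° (x = Rλ cos φ₀, y = Rφ), meridians are true-scale (h = 1) and the parallel scale is k = cos φ₀ / cos φ.
Areal scale at 63.3°: h·k = 1.000 × 1.821 = 1.821.
Areal scale at 34.2°: h·k = 1.000 × 0.9892 = 0.9892.
Ratio = 1.821/0.9892 ≈ 1.84.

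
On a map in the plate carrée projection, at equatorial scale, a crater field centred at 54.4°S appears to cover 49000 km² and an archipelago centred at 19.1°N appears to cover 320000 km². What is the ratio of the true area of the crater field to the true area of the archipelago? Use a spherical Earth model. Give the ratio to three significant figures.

Plate carrée has h = 1 and k = sec φ, giving areal scale sec φ; true area = (apparent area) · cos φ.
True area of crater field: 49000 × cos(54.4°) = 49000 × 0.5821 = 28520 km².
True area of archipelago: 320000 × cos(19.1°) = 320000 × 0.9449 = 302400 km².
Ratio = 28520 / 302400 ≈ 0.0943.

0.0943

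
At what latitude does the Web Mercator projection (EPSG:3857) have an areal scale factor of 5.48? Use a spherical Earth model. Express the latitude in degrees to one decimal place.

Mercator areal scale is sec²φ.
sec²φ = 5.48  ⇒  cos²φ = 0.1825  ⇒  cos φ = 0.4272.
φ = arccos(0.4272) ≈ 64.7°.

64.7°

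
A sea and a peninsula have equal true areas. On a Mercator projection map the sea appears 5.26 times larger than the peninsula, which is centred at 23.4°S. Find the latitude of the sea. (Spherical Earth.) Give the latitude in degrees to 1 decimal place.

On Mercator, (apparent₁)/(apparent₂) = sec²φ₁ / sec²φ₂ when true areas are equal.
cos²φ₂ / cos²φ₁ = 5.26  ⇒  cos φ₁ = cos 23.4° / √5.26 = 0.9178/2.293 = 0.4002.
φ₁ = arccos(0.4002) ≈ 66.4°.

66.4°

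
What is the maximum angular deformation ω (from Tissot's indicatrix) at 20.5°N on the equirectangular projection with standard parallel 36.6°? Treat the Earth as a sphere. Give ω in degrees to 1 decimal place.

The equidistant cylindrical projection with φ₀ = 36.6° has h = 1 (meridians true) and k = cos φ₀ / cos φ along parallels.
At 20.5°: h = 1.000, k = 0.8571; principal scales a = 1.000, b = 0.8571.
sin(ω/2) = (a − b)/(a + b) = 0.1429/1.857 = 0.07695, so ω = 2 arcsin(0.07695) ≈ 8.8°.

8.8°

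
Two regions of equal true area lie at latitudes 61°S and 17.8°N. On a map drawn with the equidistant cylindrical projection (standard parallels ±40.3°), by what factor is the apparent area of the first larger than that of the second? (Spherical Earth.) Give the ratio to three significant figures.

1.96

With standard parallel φ₀ = 40.3°, the equirectangular projection gives x = Rλ cos φ₀, y = Rφ, so h = 1 and k = cos 40.3° / cos φ.
Areal scale at 61°: h·k = 1.000 × 1.573 = 1.573.
Areal scale at 17.8°: h·k = 1.000 × 0.8010 = 0.8010.
Ratio = 1.573/0.8010 ≈ 1.96.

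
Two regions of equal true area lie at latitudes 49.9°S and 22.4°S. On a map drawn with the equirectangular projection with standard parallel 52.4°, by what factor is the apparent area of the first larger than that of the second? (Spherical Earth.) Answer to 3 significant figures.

1.44

In the equirectangular projection with standard parallel φ₀ = 52.4° (x = Rλ cos φ₀, y = Rφ), meridians are true-scale (h = 1) and the parallel scale is k = cos φ₀ / cos φ.
Areal scale at 49.9°: h·k = 1.000 × 0.9472 = 0.9472.
Areal scale at 22.4°: h·k = 1.000 × 0.6599 = 0.6599.
Ratio = 0.9472/0.6599 ≈ 1.44.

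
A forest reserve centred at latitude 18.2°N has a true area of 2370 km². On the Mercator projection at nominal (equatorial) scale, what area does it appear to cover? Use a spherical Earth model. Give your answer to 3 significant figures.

The Mercator projection is conformal; its linear scale factor is the same in every direction and equals sec φ = 1/cos φ.
Areal scale = k² = sec²φ = 1/cos²(18.2°) = 1/0.9500² = 1.108.
Apparent area = 2370 × 1.108 ≈ 2630 km².

2630 km²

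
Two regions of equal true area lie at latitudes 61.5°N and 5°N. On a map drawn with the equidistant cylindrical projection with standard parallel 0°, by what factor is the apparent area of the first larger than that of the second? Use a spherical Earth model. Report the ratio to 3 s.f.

In the plate carrée (x = Rλ, y = Rφ), meridians are true-scale (h = 1) and parallels are stretched by k = sec φ.
Areal scale at 61.5°: h·k = 1.000 × 2.096 = 2.096.
Areal scale at 5°: h·k = 1.000 × 1.004 = 1.004.
Ratio = 2.096/1.004 ≈ 2.09.

2.09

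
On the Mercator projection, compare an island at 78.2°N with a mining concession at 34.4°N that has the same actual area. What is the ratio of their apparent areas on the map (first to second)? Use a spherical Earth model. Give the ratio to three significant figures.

Mercator areal scale is sec²φ.
At 78.2°: sec²(78.2°) = 1/0.2045² = 23.91.
At 34.4°: sec²(34.4°) = 1/0.8251² = 1.469.
Ratio = 23.91/1.469 = cos²(34.4°)/cos²(78.2°) ≈ 16.3.

16.3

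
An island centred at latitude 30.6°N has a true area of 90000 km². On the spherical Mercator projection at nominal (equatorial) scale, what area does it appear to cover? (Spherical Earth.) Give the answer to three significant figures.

For Mercator, h = k = sec φ (a conformal cylindrical projection has a single point scale, 1/cos φ).
Areal scale = k² = sec²φ = 1/cos²(30.6°) = 1/0.8607² = 1.350.
Apparent area = 90000 × 1.350 ≈ 121000 km².

121000 km²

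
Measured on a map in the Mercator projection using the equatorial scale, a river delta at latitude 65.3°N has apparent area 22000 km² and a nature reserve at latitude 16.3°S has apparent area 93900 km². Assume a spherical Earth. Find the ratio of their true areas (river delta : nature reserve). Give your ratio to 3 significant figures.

Since Mercator area scale is 1/cos²φ, the true area equals the apparent area multiplied by cos²φ.
True area of river delta: 22000 × cos²(65.3°) = 22000 × 0.1746 = 3841 km².
True area of nature reserve: 93900 × cos²(16.3°) = 93900 × 0.9212 = 86500 km².
Ratio = 3841 / 86500 ≈ 0.0444.

0.0444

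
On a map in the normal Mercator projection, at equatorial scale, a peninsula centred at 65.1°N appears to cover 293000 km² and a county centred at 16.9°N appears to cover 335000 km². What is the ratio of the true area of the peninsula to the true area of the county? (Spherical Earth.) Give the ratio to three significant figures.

0.169

Mercator's areal exaggeration is sec²φ; hence true area = (apparent area) · cos²φ.
True area of peninsula: 293000 × cos²(65.1°) = 293000 × 0.1773 = 51940 km².
True area of county: 335000 × cos²(16.9°) = 335000 × 0.9155 = 306700 km².
Ratio = 51940 / 306700 ≈ 0.169.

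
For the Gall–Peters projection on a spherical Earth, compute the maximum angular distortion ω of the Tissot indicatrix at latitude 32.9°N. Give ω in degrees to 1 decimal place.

Gall–Peters is a cylindrical equal-area projection with standard parallels at ±45°. A cylindrical equal-area projection with standard parallel φ₀ has meridian scale h = cos φ / cos φ₀ and parallel scale k = cos φ₀ / cos φ (so areas are preserved, h·k = 1).
At 32.9°: h = 1.187, k = 0.8422; principal scales a = 1.187, b = 0.8422.
sin(ω/2) = (a − b)/(a + b) = 0.3452/2.030 = 0.1701, so ω = 2 arcsin(0.1701) ≈ 19.6°.

19.6°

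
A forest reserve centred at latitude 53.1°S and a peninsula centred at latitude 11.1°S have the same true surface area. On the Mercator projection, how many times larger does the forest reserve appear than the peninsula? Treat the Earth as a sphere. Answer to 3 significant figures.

2.67

Mercator areal scale is sec²φ.
At 53.1°: sec²(53.1°) = 1/0.6004² = 2.774.
At 11.1°: sec²(11.1°) = 1/0.9813² = 1.038.
Ratio = 2.774/1.038 = cos²(11.1°)/cos²(53.1°) ≈ 2.67.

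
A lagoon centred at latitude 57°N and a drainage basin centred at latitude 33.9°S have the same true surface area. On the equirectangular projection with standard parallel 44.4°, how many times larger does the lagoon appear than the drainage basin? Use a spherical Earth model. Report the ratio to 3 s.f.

1.52

The equidistant cylindrical projection with φ₀ = 44.4° has h = 1 (meridians true) and k = cos φ₀ / cos φ along parallels.
Areal scale at 57°: h·k = 1.000 × 1.312 = 1.312.
Areal scale at 33.9°: h·k = 1.000 × 0.8608 = 0.8608.
Ratio = 1.312/0.8608 ≈ 1.52.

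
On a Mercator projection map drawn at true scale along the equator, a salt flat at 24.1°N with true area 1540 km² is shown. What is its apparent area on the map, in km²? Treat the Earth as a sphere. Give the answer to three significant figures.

1850 km²

Mercator is conformal, so the point scale is isotropic: h = k = sec φ = 1/cos φ.
Areal scale = k² = sec²φ = 1/cos²(24.1°) = 1/0.9128² = 1.200.
Apparent area = 1540 × 1.200 ≈ 1850 km².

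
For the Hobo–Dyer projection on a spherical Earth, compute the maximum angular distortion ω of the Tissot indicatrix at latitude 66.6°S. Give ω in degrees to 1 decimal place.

73.6°

The Hobo–Dyer projection is cylindrical equal-area with φ₀ = 37.5°. For cylindrical equal-area with standard parallel φ₀, h = cos φ / cos φ₀ and k = cos φ₀ / cos φ, so h·k = 1.
At 66.6°: h = 0.5006, k = 1.998; principal scales a = 1.998, b = 0.5006.
sin(ω/2) = (a − b)/(a + b) = 1.497/2.498 = 0.5992, so ω = 2 arcsin(0.5992) ≈ 73.6°.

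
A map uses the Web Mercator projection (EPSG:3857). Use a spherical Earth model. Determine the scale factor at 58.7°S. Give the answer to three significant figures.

For Mercator, h = k = sec φ (a conformal cylindrical projection has a single point scale, 1/cos φ).
k = 1/cos 58.7° = 1/0.5195 = 1.925.

1.92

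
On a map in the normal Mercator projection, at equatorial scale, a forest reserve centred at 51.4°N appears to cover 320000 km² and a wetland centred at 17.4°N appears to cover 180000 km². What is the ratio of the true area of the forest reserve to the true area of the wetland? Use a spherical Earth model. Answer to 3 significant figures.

0.760

Since Mercator area scale is 1/cos²φ, the true area equals the apparent area multiplied by cos²φ.
True area of forest reserve: 320000 × cos²(51.4°) = 320000 × 0.3892 = 124600 km².
True area of wetland: 180000 × cos²(17.4°) = 180000 × 0.9106 = 163900 km².
Ratio = 124600 / 163900 ≈ 0.760.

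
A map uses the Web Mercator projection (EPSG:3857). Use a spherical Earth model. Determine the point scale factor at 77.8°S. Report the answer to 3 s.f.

4.73

Mercator is conformal, so the point scale is isotropic: h = k = sec φ = 1/cos φ.
k = 1/cos 77.8° = 1/0.2113 = 4.732.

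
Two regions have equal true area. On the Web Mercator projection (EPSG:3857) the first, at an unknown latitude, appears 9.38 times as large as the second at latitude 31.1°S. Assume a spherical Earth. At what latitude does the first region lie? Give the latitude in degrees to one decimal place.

73.8°

For equal true areas on Mercator, apparent areas scale as sec²φ, so the ratio is cos²φ₂ / cos²φ₁.
cos²φ₂ / cos²φ₁ = 9.38  ⇒  cos φ₁ = cos 31.1° / √9.38 = 0.8563/3.063 = 0.2796.
φ₁ = arccos(0.2796) ≈ 73.8°.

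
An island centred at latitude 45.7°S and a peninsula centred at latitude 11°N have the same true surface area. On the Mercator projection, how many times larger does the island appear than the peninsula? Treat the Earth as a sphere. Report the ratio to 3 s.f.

1.98

Mercator is conformal with k = sec φ, so areal scale = k² = sec²φ.
At 45.7°: sec²(45.7°) = 1/0.6984² = 2.050.
At 11°: sec²(11°) = 1/0.9816² = 1.038.
Ratio = 2.050/1.038 = cos²(11°)/cos²(45.7°) ≈ 1.98.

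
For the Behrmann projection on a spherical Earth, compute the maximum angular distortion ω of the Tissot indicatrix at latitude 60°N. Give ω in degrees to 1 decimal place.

60.0°

Behrmann is a cylindrical equal-area projection with standard parallels at ±30°. A cylindrical equal-area projection with standard parallel φ₀ has meridian scale h = cos φ / cos φ₀ and parallel scale k = cos φ₀ / cos φ (so areas are preserved, h·k = 1).
At 60°: h = 0.5774, k = 1.732; principal scales a = 1.732, b = 0.5774.
sin(ω/2) = (a − b)/(a + b) = 1.155/2.309 = 0.5000, so ω = 2 arcsin(0.5000) ≈ 60.0°.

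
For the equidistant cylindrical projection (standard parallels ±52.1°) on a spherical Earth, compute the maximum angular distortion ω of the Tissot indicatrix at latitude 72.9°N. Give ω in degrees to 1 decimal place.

With standard parallel φ₀ = 52.1°, the equirectangular projection gives x = Rλ cos φ₀, y = Rφ, so h = 1 and k = cos 52.1° / cos φ.
At 72.9°: h = 1.000, k = 2.089; principal scales a = 2.089, b = 1.000.
sin(ω/2) = (a − b)/(a + b) = 1.089/3.089 = 0.3526, so ω = 2 arcsin(0.3526) ≈ 41.3°.

41.3°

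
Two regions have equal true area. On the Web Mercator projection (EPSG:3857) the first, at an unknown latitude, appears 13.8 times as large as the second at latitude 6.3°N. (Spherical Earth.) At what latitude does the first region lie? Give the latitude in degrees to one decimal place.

For equal true areas on Mercator, apparent areas scale as sec²φ, so the ratio is cos²φ₂ / cos²φ₁.
cos²φ₂ / cos²φ₁ = 13.8  ⇒  cos φ₁ = cos 6.3° / √13.8 = 0.9940/3.715 = 0.2676.
φ₁ = arccos(0.2676) ≈ 74.5°.

74.5°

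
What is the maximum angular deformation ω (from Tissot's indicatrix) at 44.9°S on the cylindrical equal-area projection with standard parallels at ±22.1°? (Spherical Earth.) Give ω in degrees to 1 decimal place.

A cylindrical equal-area projection with standard parallel φ₀ has meridian scale h = cos φ / cos φ₀ and parallel scale k = cos φ₀ / cos φ (so areas are preserved, h·k = 1).
At 44.9°: h = 0.7645, k = 1.308; principal scales a = 1.308, b = 0.7645.
sin(ω/2) = (a − b)/(a + b) = 0.5435/2.073 = 0.2622, so ω = 2 arcsin(0.2622) ≈ 30.4°.

30.4°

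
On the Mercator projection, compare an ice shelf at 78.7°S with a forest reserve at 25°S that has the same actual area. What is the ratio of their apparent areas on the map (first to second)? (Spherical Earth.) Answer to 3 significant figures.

On Mercator, area is exaggerated by sec²φ = 1/cos²φ.
At 78.7°: sec²(78.7°) = 1/0.1959² = 26.05.
At 25°: sec²(25°) = 1/0.9063² = 1.217.
Ratio = 26.05/1.217 = cos²(25°)/cos²(78.7°) ≈ 21.4.

21.4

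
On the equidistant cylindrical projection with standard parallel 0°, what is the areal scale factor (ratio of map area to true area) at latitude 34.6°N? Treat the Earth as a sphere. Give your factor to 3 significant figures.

1.21

For the equirectangular projection with φ₀ = 0 (plate carrée), h = 1 along meridians and k = sec φ along parallels.
Areal scale = h·k = 1 × sec φ; at 34.6°, h = 1.000, k = 1.215, so h·k = 1.215.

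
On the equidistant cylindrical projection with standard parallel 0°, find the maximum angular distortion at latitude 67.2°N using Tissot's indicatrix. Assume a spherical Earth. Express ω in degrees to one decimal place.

52.4°

In the plate carrée (x = Rλ, y = Rφ), meridians are true-scale (h = 1) and parallels are stretched by k = sec φ.
At 67.2°: h = 1.000, k = 2.581; principal scales a = 2.581, b = 1.000.
sin(ω/2) = (a − b)/(a + b) = 1.581/3.581 = 0.4414, so ω = 2 arcsin(0.4414) ≈ 52.4°.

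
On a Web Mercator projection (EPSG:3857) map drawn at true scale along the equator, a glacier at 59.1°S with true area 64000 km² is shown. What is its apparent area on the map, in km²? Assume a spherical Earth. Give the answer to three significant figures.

The Mercator projection is conformal; its linear scale factor is the same in every direction and equals sec φ = 1/cos φ.
Areal scale = k² = sec²φ = 1/cos²(59.1°) = 1/0.5135² = 3.792.
Apparent area = 64000 × 3.792 ≈ 243000 km².

243000 km²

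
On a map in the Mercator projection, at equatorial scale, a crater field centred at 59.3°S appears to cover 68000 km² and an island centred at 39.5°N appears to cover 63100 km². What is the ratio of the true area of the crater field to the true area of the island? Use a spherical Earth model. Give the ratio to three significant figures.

Mercator's areal exaggeration is sec²φ; hence true area = (apparent area) · cos²φ.
True area of crater field: 68000 × cos²(59.3°) = 68000 × 0.2607 = 17720 km².
True area of island: 63100 × cos²(39.5°) = 63100 × 0.5954 = 37570 km².
Ratio = 17720 / 37570 ≈ 0.472.

0.472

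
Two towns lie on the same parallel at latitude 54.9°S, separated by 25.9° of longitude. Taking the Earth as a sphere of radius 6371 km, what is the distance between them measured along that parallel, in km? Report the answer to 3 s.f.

1660 km

Arc length along a parallel = R cos φ · Δλ (with Δλ in radians).
= 6371 × cos 54.9° × (25.9° × π/180) = 6371 × 0.5750 × 0.4520 ≈ 1660 km.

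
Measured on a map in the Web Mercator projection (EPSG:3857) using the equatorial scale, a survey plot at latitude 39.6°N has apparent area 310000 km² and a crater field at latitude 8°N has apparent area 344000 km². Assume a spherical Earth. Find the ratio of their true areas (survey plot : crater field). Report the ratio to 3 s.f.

0.546

Since Mercator area scale is 1/cos²φ, the true area equals the apparent area multiplied by cos²φ.
True area of survey plot: 310000 × cos²(39.6°) = 310000 × 0.5937 = 184000 km².
True area of crater field: 344000 × cos²(8°) = 344000 × 0.9806 = 337300 km².
Ratio = 184000 / 337300 ≈ 0.546.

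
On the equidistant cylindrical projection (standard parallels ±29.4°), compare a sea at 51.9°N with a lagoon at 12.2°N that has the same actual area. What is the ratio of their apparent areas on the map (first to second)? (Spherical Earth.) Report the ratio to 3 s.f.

1.58

The equidistant cylindrical projection with φ₀ = 29.4° has h = 1 (meridians true) and k = cos φ₀ / cos φ along parallels.
Areal scale at 51.9°: h·k = 1.000 × 1.412 = 1.412.
Areal scale at 12.2°: h·k = 1.000 × 0.8913 = 0.8913.
Ratio = 1.412/0.8913 ≈ 1.58.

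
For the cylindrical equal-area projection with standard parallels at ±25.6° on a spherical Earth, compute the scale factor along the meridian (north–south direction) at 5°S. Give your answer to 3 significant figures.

For cylindrical equal-area with standard parallel φ₀, h = cos φ / cos φ₀ and k = cos φ₀ / cos φ, so h·k = 1.
h = cos 5° / cos 25.6° = 0.9962/0.9018 = 1.105.

1.10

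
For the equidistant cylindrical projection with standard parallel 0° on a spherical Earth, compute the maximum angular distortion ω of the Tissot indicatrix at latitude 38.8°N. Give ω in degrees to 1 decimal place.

For the equirectangular projection with φ₀ = 0 (plate carrée), h = 1 along meridians and k = sec φ along parallels.
At 38.8°: h = 1.000, k = 1.283; principal scales a = 1.283, b = 1.000.
sin(ω/2) = (a − b)/(a + b) = 0.2831/2.283 = 0.1240, so ω = 2 arcsin(0.1240) ≈ 14.2°.

14.2°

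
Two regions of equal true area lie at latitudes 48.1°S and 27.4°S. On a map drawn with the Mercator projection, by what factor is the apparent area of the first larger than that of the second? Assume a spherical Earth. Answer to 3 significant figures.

Mercator is conformal with k = sec φ, so areal scale = k² = sec²φ.
At 48.1°: sec²(48.1°) = 1/0.6678² = 2.242.
At 27.4°: sec²(27.4°) = 1/0.8878² = 1.269.
Ratio = 2.242/1.269 = cos²(27.4°)/cos²(48.1°) ≈ 1.77.

1.77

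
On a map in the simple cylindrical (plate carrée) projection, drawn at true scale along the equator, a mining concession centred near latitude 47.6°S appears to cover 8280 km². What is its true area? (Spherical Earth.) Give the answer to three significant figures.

For the equirectangular projection with φ₀ = 0 (plate carrée), h = 1 along meridians and k = sec φ along parallels.
Areal scale = h·k = 1 × sec φ; at 47.6°, h = 1.000, k = 1.483, so h·k = 1.483.
True area = apparent / (areal scale) = 8280 / 1.483 ≈ 5580 km².

5580 km²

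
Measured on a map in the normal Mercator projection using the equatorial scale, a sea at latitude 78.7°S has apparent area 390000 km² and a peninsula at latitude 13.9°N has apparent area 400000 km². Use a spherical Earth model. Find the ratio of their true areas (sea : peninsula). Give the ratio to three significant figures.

On Mercator the areal scale is sec²φ, so true area = apparent × cos²φ.
True area of sea: 390000 × cos²(78.7°) = 390000 × 0.03839 = 14970 km².
True area of peninsula: 400000 × cos²(13.9°) = 400000 × 0.9423 = 376900 km².
Ratio = 14970 / 376900 ≈ 0.0397.

0.0397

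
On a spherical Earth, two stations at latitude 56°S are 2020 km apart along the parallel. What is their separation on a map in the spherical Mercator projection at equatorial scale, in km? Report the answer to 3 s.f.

For Mercator, h = k = sec φ (a conformal cylindrical projection has a single point scale, 1/cos φ).
Along the parallel, k = sec 56° = 1/0.5592 = 1.788.
Map distance = 2020 × 1.788 ≈ 3610 km.

3610 km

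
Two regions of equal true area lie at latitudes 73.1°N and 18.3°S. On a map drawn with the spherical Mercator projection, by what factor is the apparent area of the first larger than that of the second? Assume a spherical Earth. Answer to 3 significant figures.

On Mercator, area is exaggerated by sec²φ = 1/cos²φ.
At 73.1°: sec²(73.1°) = 1/0.2907² = 11.83.
At 18.3°: sec²(18.3°) = 1/0.9494² = 1.109.
Ratio = 11.83/1.109 = cos²(18.3°)/cos²(73.1°) ≈ 10.7.

10.7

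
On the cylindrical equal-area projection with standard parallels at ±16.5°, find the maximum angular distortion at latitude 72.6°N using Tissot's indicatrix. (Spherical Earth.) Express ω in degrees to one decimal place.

Cylindrical equal-area (φ₀ = 16.5°): h = cos φ / cos 16.5° along meridians, k = cos 16.5° / cos φ along parallels; h·k = 1.
At 72.6°: h = 0.3119, k = 3.206; principal scales a = 3.206, b = 0.3119.
sin(ω/2) = (a − b)/(a + b) = 2.894/3.518 = 0.8227, so ω = 2 arcsin(0.8227) ≈ 110.7°.

110.7°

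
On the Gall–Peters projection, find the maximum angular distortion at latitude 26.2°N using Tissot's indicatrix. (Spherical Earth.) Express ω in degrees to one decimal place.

27.0°

The Gall–Peters projection is cylindrical equal-area with φ₀ = 45°. A cylindrical equal-area projection with standard parallel φ₀ has meridian scale h = cos φ / cos φ₀ and parallel scale k = cos φ₀ / cos φ (so areas are preserved, h·k = 1).
At 26.2°: h = 1.269, k = 0.7881; principal scales a = 1.269, b = 0.7881.
sin(ω/2) = (a − b)/(a + b) = 0.4808/2.057 = 0.2338, so ω = 2 arcsin(0.2338) ≈ 27.0°.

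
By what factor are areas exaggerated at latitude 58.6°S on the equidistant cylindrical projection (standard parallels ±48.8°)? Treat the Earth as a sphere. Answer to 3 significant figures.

1.26

The equidistant cylindrical projection with φ₀ = 48.8° has h = 1 (meridians true) and k = cos φ₀ / cos φ along parallels.
Areal scale = h·k = 1 × cos φ₀ / cos φ; at 58.6°, h = 1.000, k = 1.264, so h·k = 1.264.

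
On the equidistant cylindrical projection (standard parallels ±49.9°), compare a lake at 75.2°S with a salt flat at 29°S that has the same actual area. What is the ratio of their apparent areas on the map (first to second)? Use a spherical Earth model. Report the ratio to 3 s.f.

In the equirectangular projection with standard parallel φ₀ = 49.9° (x = Rλ cos φ₀, y = Rφ), meridians are true-scale (h = 1) and the parallel scale is k = cos φ₀ / cos φ.
Areal scale at 75.2°: h·k = 1.000 × 2.522 = 2.522.
Areal scale at 29°: h·k = 1.000 × 0.7365 = 0.7365.
Ratio = 2.522/0.7365 ≈ 3.42.

3.42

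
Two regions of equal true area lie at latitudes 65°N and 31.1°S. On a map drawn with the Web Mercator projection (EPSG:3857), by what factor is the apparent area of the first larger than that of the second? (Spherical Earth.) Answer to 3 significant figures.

Mercator is conformal with k = sec φ, so areal scale = k² = sec²φ.
At 65°: sec²(65°) = 1/0.4226² = 5.599.
At 31.1°: sec²(31.1°) = 1/0.8563² = 1.364.
Ratio = 5.599/1.364 = cos²(31.1°)/cos²(65°) ≈ 4.11.

4.11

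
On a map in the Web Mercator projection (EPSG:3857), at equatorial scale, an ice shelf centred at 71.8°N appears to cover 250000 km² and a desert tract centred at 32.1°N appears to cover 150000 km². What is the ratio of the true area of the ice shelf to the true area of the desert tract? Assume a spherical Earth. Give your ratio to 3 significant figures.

Mercator's areal exaggeration is sec²φ; hence true area = (apparent area) · cos²φ.
True area of ice shelf: 250000 × cos²(71.8°) = 250000 × 0.09755 = 24390 km².
True area of desert tract: 150000 × cos²(32.1°) = 150000 × 0.7176 = 107600 km².
Ratio = 24390 / 107600 ≈ 0.227.

0.227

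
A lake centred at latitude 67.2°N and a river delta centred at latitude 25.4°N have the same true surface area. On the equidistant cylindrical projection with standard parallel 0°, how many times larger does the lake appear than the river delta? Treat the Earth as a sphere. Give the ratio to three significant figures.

In the plate carrée (x = Rλ, y = Rφ), meridians are true-scale (h = 1) and parallels are stretched by k = sec φ.
Areal scale at 67.2°: h·k = 1.000 × 2.581 = 2.581.
Areal scale at 25.4°: h·k = 1.000 × 1.107 = 1.107.
Ratio = 2.581/1.107 ≈ 2.33.

2.33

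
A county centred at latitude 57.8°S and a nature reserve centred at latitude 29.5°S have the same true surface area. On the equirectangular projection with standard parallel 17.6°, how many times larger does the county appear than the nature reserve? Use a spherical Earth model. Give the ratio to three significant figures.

The equidistant cylindrical projection with φ₀ = 17.6° has h = 1 (meridians true) and k = cos φ₀ / cos φ along parallels.
Areal scale at 57.8°: h·k = 1.000 × 1.789 = 1.789.
Areal scale at 29.5°: h·k = 1.000 × 1.095 = 1.095.
Ratio = 1.789/1.095 ≈ 1.63.

1.63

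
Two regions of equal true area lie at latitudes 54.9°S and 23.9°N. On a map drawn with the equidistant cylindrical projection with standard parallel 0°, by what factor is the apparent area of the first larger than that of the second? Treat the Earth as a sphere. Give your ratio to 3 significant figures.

In the plate carrée (x = Rλ, y = Rφ), meridians are true-scale (h = 1) and parallels are stretched by k = sec φ.
Areal scale at 54.9°: h·k = 1.000 × 1.739 = 1.739.
Areal scale at 23.9°: h·k = 1.000 × 1.094 = 1.094.
Ratio = 1.739/1.094 ≈ 1.59.

1.59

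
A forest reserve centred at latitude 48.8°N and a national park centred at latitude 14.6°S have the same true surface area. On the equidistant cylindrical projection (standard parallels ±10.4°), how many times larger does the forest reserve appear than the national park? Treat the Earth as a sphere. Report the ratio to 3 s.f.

In the equirectangular projection with standard parallel φ₀ = 10.4° (x = Rλ cos φ₀, y = Rφ), meridians are true-scale (h = 1) and the parallel scale is k = cos φ₀ / cos φ.
Areal scale at 48.8°: h·k = 1.000 × 1.493 = 1.493.
Areal scale at 14.6°: h·k = 1.000 × 1.016 = 1.016.
Ratio = 1.493/1.016 ≈ 1.47.

1.47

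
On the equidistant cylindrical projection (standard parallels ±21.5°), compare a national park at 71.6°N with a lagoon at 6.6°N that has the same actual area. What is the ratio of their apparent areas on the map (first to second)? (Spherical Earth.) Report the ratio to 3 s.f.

3.15

In the equirectangular projection with standard parallel φ₀ = 21.5° (x = Rλ cos φ₀, y = Rφ), meridians are true-scale (h = 1) and the parallel scale is k = cos φ₀ / cos φ.
Areal scale at 71.6°: h·k = 1.000 × 2.948 = 2.948.
Areal scale at 6.6°: h·k = 1.000 × 0.9366 = 0.9366.
Ratio = 2.948/0.9366 ≈ 3.15.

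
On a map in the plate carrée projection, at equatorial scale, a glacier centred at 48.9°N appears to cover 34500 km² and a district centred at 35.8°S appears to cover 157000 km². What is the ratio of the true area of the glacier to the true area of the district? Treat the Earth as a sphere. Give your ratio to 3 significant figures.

0.178

Plate carrée has h = 1 and k = sec φ, giving areal scale sec φ; true area = (apparent area) · cos φ.
True area of glacier: 34500 × cos(48.9°) = 34500 × 0.6574 = 22680 km².
True area of district: 157000 × cos(35.8°) = 157000 × 0.8111 = 127300 km².
Ratio = 22680 / 127300 ≈ 0.178.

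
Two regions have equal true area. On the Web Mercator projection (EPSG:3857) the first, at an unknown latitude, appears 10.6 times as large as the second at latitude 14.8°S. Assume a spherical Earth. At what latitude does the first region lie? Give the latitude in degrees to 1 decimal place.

72.7°

On Mercator, (apparent₁)/(apparent₂) = sec²φ₁ / sec²φ₂ when true areas are equal.
cos²φ₂ / cos²φ₁ = 10.6  ⇒  cos φ₁ = cos 14.8° / √10.6 = 0.9668/3.256 = 0.2970.
φ₁ = arccos(0.2970) ≈ 72.7°.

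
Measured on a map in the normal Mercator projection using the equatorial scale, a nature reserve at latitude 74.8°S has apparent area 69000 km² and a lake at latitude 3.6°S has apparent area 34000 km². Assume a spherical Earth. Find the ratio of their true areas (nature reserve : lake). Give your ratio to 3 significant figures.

On Mercator the areal scale is sec²φ, so true area = apparent × cos²φ.
True area of nature reserve: 69000 × cos²(74.8°) = 69000 × 0.06874 = 4743 km².
True area of lake: 34000 × cos²(3.6°) = 34000 × 0.9961 = 33870 km².
Ratio = 4743 / 33870 ≈ 0.140.

0.140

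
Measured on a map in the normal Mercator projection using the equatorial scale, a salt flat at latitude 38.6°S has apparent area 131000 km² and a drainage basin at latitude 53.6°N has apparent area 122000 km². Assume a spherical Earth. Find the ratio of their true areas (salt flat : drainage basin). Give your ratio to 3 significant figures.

1.86

Since Mercator area scale is 1/cos²φ, the true area equals the apparent area multiplied by cos²φ.
True area of salt flat: 131000 × cos²(38.6°) = 131000 × 0.6108 = 80010 km².
True area of drainage basin: 122000 × cos²(53.6°) = 122000 × 0.3521 = 42960 km².
Ratio = 80010 / 42960 ≈ 1.86.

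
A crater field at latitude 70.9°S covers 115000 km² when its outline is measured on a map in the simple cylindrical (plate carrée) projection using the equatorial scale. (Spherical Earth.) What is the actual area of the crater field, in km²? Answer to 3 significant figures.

37600 km²

Plate carrée maps x = Rλ, y = Rφ. The meridian scale is h = 1 and the parallel scale is k = 1/cos φ = sec φ.
Areal scale = h·k = 1 × sec φ; at 70.9°, h = 1.000, k = 3.056, so h·k = 3.056.
True area = apparent / (areal scale) = 115000 / 3.056 ≈ 37600 km².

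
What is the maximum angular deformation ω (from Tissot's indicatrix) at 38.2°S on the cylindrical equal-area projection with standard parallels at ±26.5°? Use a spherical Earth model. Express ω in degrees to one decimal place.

A cylindrical equal-area projection with standard parallel φ₀ has meridian scale h = cos φ / cos φ₀ and parallel scale k = cos φ₀ / cos φ (so areas are preserved, h·k = 1).
At 38.2°: h = 0.8781, k = 1.139; principal scales a = 1.139, b = 0.8781.
sin(ω/2) = (a − b)/(a + b) = 0.2607/2.017 = 0.1292, so ω = 2 arcsin(0.1292) ≈ 14.9°.

14.9°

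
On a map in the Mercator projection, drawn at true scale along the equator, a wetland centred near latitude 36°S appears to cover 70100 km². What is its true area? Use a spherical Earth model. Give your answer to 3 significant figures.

45900 km²

The Mercator projection is conformal; its linear scale factor is the same in every direction and equals sec φ = 1/cos φ.
Areal scale = k² = sec²φ = 1/cos²(36°) = 1/0.8090² = 1.528.
True area = apparent / (areal scale) = 70100 / 1.528 ≈ 45900 km².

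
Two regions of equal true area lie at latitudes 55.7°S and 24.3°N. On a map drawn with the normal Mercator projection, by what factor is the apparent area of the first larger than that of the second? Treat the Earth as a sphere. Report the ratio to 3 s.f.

Mercator areal scale is sec²φ.
At 55.7°: sec²(55.7°) = 1/0.5635² = 3.149.
At 24.3°: sec²(24.3°) = 1/0.9114² = 1.204.
Ratio = 3.149/1.204 = cos²(24.3°)/cos²(55.7°) ≈ 2.62.

2.62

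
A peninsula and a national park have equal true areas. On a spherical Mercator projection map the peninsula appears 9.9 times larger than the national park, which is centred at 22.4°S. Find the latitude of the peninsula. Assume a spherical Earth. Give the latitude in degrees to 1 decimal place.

For equal true areas on Mercator, apparent areas scale as sec²φ, so the ratio is cos²φ₂ / cos²φ₁.
cos²φ₂ / cos²φ₁ = 9.9  ⇒  cos φ₁ = cos 22.4° / √9.9 = 0.9245/3.146 = 0.2938.
φ₁ = arccos(0.2938) ≈ 72.9°.

72.9°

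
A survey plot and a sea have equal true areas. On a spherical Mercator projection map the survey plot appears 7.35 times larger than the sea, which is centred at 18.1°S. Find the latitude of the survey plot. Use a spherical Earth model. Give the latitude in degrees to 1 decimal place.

For equal true areas on Mercator, apparent areas scale as sec²φ, so the ratio is cos²φ₂ / cos²φ₁.
cos²φ₂ / cos²φ₁ = 7.35  ⇒  cos φ₁ = cos 18.1° / √7.35 = 0.9505/2.711 = 0.3506.
φ₁ = arccos(0.3506) ≈ 69.5°.

69.5°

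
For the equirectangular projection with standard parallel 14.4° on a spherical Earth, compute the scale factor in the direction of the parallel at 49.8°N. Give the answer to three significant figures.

The equidistant cylindrical projection with φ₀ = 14.4° has h = 1 (meridians true) and k = cos φ₀ / cos φ along parallels.
k = cos 14.4° / cos 49.8° = 0.9686/0.6455 = 1.501.

1.50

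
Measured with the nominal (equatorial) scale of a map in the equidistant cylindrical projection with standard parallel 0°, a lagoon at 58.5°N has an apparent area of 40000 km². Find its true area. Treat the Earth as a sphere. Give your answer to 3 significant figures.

For the equirectangular projection with φ₀ = 0 (plate carrée), h = 1 along meridians and k = sec φ along parallels.
Areal scale = h·k = 1 × sec φ; at 58.5°, h = 1.000, k = 1.914, so h·k = 1.914.
True area = apparent / (areal scale) = 40000 / 1.914 ≈ 20900 km².

20900 km²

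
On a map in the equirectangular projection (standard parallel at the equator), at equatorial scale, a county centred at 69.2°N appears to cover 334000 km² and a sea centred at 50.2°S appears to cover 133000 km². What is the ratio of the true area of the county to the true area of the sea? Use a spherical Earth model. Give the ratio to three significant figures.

1.39

Plate carrée has h = 1 and k = sec φ, giving areal scale sec φ; true area = (apparent area) · cos φ.
True area of county: 334000 × cos(69.2°) = 334000 × 0.3551 = 118600 km².
True area of sea: 133000 × cos(50.2°) = 133000 × 0.6401 = 85130 km².
Ratio = 118600 / 85130 ≈ 1.39.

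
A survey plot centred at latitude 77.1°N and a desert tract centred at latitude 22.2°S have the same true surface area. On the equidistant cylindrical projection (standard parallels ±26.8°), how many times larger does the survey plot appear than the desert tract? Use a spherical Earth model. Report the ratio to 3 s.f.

With standard parallel φ₀ = 26.8°, the equirectangular projection gives x = Rλ cos φ₀, y = Rφ, so h = 1 and k = cos 26.8° / cos φ.
Areal scale at 77.1°: h·k = 1.000 × 3.998 = 3.998.
Areal scale at 22.2°: h·k = 1.000 × 0.9641 = 0.9641.
Ratio = 3.998/0.9641 ≈ 4.15.

4.15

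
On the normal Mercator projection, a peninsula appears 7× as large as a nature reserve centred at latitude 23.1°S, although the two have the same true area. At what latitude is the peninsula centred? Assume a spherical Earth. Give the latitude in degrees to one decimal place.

69.7°

On Mercator, (apparent₁)/(apparent₂) = sec²φ₁ / sec²φ₂ when true areas are equal.
cos²φ₂ / cos²φ₁ = 7  ⇒  cos φ₁ = cos 23.1° / √7 = 0.9198/2.646 = 0.3477.
φ₁ = arccos(0.3477) ≈ 69.7°.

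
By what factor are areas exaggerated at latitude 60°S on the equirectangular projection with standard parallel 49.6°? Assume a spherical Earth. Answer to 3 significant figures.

1.30

In the equirectangular projection with standard parallel φ₀ = 49.6° (x = Rλ cos φ₀, y = Rφ), meridians are true-scale (h = 1) and the parallel scale is k = cos φ₀ / cos φ.
Areal scale = h·k = 1 × cos φ₀ / cos φ; at 60°, h = 1.000, k = 1.296, so h·k = 1.296.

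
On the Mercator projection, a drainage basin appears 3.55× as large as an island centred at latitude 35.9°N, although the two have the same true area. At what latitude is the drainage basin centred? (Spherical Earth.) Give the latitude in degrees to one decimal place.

64.5°

On Mercator, (apparent₁)/(apparent₂) = sec²φ₁ / sec²φ₂ when true areas are equal.
cos²φ₂ / cos²φ₁ = 3.55  ⇒  cos φ₁ = cos 35.9° / √3.55 = 0.8100/1.884 = 0.4299.
φ₁ = arccos(0.4299) ≈ 64.5°.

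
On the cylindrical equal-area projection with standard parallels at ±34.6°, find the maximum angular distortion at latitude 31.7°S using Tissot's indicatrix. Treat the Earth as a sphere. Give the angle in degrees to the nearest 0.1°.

3.8°

A cylindrical equal-area projection with standard parallel φ₀ has meridian scale h = cos φ / cos φ₀ and parallel scale k = cos φ₀ / cos φ (so areas are preserved, h·k = 1).
At 31.7°: h = 1.034, k = 0.9675; principal scales a = 1.034, b = 0.9675.
sin(ω/2) = (a − b)/(a + b) = 0.06615/2.001 = 0.03306, so ω = 2 arcsin(0.03306) ≈ 3.8°.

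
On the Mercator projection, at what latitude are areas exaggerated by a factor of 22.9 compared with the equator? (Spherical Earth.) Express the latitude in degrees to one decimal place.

Mercator areal scale is sec²φ.
sec²φ = 22.9  ⇒  cos²φ = 0.04367  ⇒  cos φ = 0.2090.
φ = arccos(0.2090) ≈ 77.9°.

77.9°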